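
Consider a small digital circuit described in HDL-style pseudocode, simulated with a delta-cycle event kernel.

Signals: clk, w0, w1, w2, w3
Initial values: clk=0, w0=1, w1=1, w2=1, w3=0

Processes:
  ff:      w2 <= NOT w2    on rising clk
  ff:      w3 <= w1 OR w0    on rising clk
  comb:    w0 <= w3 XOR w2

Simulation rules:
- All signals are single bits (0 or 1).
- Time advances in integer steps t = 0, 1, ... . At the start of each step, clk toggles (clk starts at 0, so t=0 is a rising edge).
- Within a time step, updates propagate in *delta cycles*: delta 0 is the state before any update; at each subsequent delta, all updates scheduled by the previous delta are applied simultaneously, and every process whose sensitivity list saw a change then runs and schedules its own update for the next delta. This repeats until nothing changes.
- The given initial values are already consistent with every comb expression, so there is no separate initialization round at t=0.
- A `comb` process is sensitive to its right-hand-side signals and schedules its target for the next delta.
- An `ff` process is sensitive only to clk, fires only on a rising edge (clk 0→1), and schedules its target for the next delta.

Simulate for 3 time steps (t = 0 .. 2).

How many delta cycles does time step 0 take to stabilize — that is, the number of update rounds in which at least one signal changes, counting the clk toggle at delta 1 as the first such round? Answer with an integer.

[bits: w3,w1,clk,w0,w2]
t=0: Δ0=01011 Δ1=01111 Δ2=11110 | 2Δ
t=1: Δ0=11110 Δ1=11010 | 1Δ
t=2: Δ0=11010 Δ1=11110 Δ2=11111 Δ3=11101 | 3Δ

2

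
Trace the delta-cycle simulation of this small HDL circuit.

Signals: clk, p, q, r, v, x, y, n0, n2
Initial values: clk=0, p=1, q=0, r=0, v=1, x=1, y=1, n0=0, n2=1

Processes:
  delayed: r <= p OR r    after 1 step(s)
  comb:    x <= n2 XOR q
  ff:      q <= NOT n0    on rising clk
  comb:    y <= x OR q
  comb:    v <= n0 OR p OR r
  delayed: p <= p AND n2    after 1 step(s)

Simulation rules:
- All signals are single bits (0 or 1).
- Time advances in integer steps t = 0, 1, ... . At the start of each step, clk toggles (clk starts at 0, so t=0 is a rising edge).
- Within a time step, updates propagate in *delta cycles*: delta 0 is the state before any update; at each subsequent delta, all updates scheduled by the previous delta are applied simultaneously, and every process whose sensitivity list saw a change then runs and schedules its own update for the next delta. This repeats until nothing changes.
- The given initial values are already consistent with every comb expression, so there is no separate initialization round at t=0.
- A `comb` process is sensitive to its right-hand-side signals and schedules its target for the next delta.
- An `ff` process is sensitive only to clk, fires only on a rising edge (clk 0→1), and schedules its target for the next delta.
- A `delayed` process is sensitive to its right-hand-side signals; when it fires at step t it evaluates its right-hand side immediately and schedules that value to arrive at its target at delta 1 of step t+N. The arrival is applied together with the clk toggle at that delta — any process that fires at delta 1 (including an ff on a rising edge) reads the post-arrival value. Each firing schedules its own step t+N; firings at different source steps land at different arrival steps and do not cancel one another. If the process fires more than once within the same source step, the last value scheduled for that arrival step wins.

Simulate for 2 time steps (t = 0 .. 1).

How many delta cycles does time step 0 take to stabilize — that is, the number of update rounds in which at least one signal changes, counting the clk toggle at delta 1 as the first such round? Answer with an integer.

t=0 Δ0: n0=0 q=0 p=1 v=1 x=1 n2=1 clk=0 y=1 r=0
  Δ1: clk:0→1
  Δ2: q:0→1
  Δ3: x:1→0
  (3Δ to stable)
t=1 Δ0: n0=0 q=1 p=1 v=1 x=0 n2=1 clk=1 y=1 r=0
  Δ1: clk:1→0
  (1Δ to stable)

3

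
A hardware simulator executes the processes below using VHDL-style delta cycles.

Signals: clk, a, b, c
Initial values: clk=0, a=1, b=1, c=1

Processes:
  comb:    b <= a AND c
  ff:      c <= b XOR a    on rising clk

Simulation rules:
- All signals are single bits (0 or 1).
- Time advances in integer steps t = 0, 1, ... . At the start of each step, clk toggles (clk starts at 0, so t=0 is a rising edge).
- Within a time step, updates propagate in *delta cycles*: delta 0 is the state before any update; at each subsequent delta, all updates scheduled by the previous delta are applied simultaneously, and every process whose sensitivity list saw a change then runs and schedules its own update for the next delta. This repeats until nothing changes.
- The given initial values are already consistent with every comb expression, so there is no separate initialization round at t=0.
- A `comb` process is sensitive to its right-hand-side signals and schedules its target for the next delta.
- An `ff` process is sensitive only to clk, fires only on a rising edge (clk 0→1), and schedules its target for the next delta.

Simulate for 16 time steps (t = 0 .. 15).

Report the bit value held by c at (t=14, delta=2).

1

t=0 Δ0: a=1 clk=0 c=1 b=1
  Δ1: clk:0→1
  Δ2: c:1→0
  Δ3: b:1→0
  (3Δ to stable)
t=1 Δ0: a=1 clk=1 c=0 b=0
  Δ1: clk:1→0
  (1Δ to stable)
t=2 Δ0: a=1 clk=0 c=0 b=0
  Δ1: clk:0→1
  Δ2: c:0→1
  Δ3: b:0→1
  (3Δ to stable)
t=3 Δ0: a=1 clk=1 c=1 b=1
  Δ1: clk:1→0
  (1Δ to stable)
t=4 Δ0: a=1 clk=0 c=1 b=1
  Δ1: clk:0→1
  Δ2: c:1→0
  Δ3: b:1→0
  (3Δ to stable)
t=5 Δ0: a=1 clk=1 c=0 b=0
  Δ1: clk:1→0
  (1Δ to stable)
t=6 Δ0: a=1 clk=0 c=0 b=0
  Δ1: clk:0→1
  Δ2: c:0→1
  Δ3: b:0→1
  (3Δ to stable)
t=7 Δ0: a=1 clk=1 c=1 b=1
  Δ1: clk:1→0
  (1Δ to stable)
t=8 Δ0: a=1 clk=0 c=1 b=1
  Δ1: clk:0→1
  Δ2: c:1→0
  Δ3: b:1→0
  (3Δ to stable)
t=9 Δ0: a=1 clk=1 c=0 b=0
  Δ1: clk:1→0
  (1Δ to stable)
t=10 Δ0: a=1 clk=0 c=0 b=0
  Δ1: clk:0→1
  Δ2: c:0→1
  Δ3: b:0→1
  (3Δ to stable)
t=11 Δ0: a=1 clk=1 c=1 b=1
  Δ1: clk:1→0
  (1Δ to stable)
t=12 Δ0: a=1 clk=0 c=1 b=1
  Δ1: clk:0→1
  Δ2: c:1→0
  Δ3: b:1→0
  (3Δ to stable)
t=13 Δ0: a=1 clk=1 c=0 b=0
  Δ1: clk:1→0
  (1Δ to stable)
t=14 Δ0: a=1 clk=0 c=0 b=0
  Δ1: clk:0→1
  Δ2: c:0→1
  Δ3: b:0→1
  (3Δ to stable)
t=15 Δ0: a=1 clk=1 c=1 b=1
  Δ1: clk:1→0
  (1Δ to stable)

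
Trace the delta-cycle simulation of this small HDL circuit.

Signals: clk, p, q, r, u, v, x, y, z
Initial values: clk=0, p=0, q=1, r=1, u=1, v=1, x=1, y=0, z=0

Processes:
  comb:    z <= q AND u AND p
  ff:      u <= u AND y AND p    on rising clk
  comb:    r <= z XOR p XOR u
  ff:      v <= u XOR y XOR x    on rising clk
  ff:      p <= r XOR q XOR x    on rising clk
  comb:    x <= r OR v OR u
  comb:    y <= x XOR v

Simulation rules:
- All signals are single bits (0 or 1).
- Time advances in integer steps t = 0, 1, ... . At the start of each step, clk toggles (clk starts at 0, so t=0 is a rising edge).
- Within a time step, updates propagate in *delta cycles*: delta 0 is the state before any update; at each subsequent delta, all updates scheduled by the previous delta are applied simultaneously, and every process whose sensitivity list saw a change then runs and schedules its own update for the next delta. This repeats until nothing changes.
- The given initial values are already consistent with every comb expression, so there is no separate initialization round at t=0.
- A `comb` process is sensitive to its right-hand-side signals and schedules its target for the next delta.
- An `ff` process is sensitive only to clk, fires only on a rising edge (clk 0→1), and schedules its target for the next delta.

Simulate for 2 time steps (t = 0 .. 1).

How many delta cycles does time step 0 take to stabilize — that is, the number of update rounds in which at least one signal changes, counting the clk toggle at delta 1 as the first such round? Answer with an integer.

t0.Δ0 y=0 clk=0 r=1 q=1 x=1 z=0 p=0 u=1 v=1
t0.Δ1 y=0 clk=1 r=1 q=1 x=1 z=0 p=0 u=1 v=1
t0.Δ2 y=0 clk=1 r=1 q=1 x=1 z=0 p=1 u=0 v=0
t0.Δ3 y=1 clk=1 r=1 q=1 x=1 z=0 p=1 u=0 v=0
t1.Δ0 y=1 clk=1 r=1 q=1 x=1 z=0 p=1 u=0 v=0
t1.Δ1 y=1 clk=0 r=1 q=1 x=1 z=0 p=1 u=0 v=0

3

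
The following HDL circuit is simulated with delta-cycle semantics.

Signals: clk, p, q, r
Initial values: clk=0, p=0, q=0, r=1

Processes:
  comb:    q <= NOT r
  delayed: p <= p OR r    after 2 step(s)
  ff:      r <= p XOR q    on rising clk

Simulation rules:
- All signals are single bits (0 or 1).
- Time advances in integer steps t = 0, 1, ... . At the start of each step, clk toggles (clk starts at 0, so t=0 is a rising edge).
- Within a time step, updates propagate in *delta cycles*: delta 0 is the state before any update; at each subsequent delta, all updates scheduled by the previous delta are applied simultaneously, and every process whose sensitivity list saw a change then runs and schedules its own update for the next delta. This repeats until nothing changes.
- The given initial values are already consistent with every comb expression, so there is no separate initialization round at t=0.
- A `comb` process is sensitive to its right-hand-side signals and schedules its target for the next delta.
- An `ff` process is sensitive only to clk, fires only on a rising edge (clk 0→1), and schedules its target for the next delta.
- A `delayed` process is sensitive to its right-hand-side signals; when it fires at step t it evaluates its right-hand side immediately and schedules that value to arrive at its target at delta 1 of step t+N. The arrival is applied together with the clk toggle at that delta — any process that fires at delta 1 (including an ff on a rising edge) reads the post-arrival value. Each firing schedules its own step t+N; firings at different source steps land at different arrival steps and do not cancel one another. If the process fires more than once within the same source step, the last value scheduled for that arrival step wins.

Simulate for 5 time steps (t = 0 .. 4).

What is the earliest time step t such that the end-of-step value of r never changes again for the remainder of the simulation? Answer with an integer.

t=0 Δ0: clk=0 p=0 q=0 r=1
  Δ1: clk:0→1
  Δ2: r:1→0
  Δ3: q:0→1
  (3Δ to stable)
t=1 Δ0: clk=1 p=0 q=1 r=0
  Δ1: clk:1→0
  (1Δ to stable)
t=2 Δ0: clk=0 p=0 q=1 r=0
  Δ1: clk:0→1
  Δ2: r:0→1
  Δ3: q:1→0
  (3Δ to stable)
t=3 Δ0: clk=1 p=0 q=0 r=1
  Δ1: clk:1→0
  (1Δ to stable)
t=4 Δ0: clk=0 p=0 q=0 r=1
  Δ1: clk:0→1, p:0→1
  (1Δ to stable)

2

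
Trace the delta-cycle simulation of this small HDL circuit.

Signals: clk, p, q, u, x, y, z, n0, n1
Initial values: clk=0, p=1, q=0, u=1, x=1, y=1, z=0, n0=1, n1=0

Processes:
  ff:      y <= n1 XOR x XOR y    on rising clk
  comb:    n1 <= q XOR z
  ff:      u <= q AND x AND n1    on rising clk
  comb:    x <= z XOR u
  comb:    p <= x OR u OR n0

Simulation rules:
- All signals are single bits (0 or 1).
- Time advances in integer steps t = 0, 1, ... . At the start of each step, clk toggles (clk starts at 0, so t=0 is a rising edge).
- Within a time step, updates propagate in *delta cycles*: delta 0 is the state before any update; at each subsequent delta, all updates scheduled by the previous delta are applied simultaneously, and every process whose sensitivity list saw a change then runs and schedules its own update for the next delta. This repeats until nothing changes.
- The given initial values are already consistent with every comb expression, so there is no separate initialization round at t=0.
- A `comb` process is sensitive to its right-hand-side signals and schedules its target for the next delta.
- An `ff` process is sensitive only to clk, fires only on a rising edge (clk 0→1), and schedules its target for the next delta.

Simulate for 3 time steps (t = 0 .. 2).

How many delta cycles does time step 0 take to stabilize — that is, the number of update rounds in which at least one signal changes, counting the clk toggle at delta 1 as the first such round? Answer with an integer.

t0.Δ0 x=1 clk=0 u=1 n0=1 z=0 q=0 n1=0 p=1 y=1
t0.Δ1 x=1 clk=1 u=1 n0=1 z=0 q=0 n1=0 p=1 y=1
t0.Δ2 x=1 clk=1 u=0 n0=1 z=0 q=0 n1=0 p=1 y=0
t0.Δ3 x=0 clk=1 u=0 n0=1 z=0 q=0 n1=0 p=1 y=0
t1.Δ0 x=0 clk=1 u=0 n0=1 z=0 q=0 n1=0 p=1 y=0
t1.Δ1 x=0 clk=0 u=0 n0=1 z=0 q=0 n1=0 p=1 y=0
t2.Δ0 x=0 clk=0 u=0 n0=1 z=0 q=0 n1=0 p=1 y=0
t2.Δ1 x=0 clk=1 u=0 n0=1 z=0 q=0 n1=0 p=1 y=0

3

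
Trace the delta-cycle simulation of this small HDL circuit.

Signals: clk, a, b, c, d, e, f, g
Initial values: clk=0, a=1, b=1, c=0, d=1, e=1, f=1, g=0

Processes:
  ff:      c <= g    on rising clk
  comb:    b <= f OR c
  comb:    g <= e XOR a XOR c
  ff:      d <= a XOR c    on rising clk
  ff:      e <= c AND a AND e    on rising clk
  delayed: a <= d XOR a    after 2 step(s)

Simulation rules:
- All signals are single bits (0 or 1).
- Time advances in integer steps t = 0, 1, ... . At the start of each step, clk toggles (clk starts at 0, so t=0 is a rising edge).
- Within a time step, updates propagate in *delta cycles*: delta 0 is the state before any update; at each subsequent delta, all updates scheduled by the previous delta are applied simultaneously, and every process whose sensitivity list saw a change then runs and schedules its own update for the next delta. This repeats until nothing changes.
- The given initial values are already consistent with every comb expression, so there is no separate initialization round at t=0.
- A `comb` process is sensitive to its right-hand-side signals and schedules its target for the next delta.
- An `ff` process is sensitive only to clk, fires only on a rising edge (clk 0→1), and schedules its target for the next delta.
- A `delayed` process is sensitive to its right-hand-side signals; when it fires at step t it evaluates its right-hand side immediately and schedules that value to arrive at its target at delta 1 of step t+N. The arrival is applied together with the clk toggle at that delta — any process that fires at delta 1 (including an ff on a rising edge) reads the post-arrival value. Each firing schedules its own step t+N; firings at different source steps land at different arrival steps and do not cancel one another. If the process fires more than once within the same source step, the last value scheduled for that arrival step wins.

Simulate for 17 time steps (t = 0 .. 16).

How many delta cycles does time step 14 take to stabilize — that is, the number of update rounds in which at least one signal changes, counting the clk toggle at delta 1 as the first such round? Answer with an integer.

[bits: clk,g,e,b,c,d,a,f]
t=0: Δ0=00110111 Δ1=10110111 Δ2=10010111 Δ3=11010111 | 3Δ
t=1: Δ0=11010111 Δ1=01010111 | 1Δ
t=2: Δ0=01010111 Δ1=11010111 Δ2=11011111 Δ3=10011111 | 3Δ
t=3: Δ0=10011111 Δ1=00011111 | 1Δ
t=4: Δ0=00011111 Δ1=10011111 Δ2=10010011 Δ3=11010011 | 3Δ
t=5: Δ0=11010011 Δ1=01010011 | 1Δ
t=6: Δ0=01010011 Δ1=11010011 Δ2=11011111 Δ3=10011111 | 3Δ
t=7: Δ0=10011111 Δ1=00011111 | 1Δ
t=8: Δ0=00011111 Δ1=10011101 Δ2=11010101 Δ3=10010101 | 3Δ
t=9: Δ0=10010101 Δ1=00010101 | 1Δ
t=10: Δ0=00010101 Δ1=10010111 Δ2=11010111 | 2Δ
t=11: Δ0=11010111 Δ1=01010111 | 1Δ
t=12: Δ0=01010111 Δ1=11010101 Δ2=10011001 Δ3=11011001 | 3Δ
t=13: Δ0=11011001 Δ1=01011001 | 1Δ
t=14: Δ0=01011001 Δ1=11011001 Δ2=11011101 | 2Δ
t=15: Δ0=11011101 Δ1=01011101 | 1Δ
t=16: Δ0=01011101 Δ1=11011111 Δ2=10011011 | 2Δ

2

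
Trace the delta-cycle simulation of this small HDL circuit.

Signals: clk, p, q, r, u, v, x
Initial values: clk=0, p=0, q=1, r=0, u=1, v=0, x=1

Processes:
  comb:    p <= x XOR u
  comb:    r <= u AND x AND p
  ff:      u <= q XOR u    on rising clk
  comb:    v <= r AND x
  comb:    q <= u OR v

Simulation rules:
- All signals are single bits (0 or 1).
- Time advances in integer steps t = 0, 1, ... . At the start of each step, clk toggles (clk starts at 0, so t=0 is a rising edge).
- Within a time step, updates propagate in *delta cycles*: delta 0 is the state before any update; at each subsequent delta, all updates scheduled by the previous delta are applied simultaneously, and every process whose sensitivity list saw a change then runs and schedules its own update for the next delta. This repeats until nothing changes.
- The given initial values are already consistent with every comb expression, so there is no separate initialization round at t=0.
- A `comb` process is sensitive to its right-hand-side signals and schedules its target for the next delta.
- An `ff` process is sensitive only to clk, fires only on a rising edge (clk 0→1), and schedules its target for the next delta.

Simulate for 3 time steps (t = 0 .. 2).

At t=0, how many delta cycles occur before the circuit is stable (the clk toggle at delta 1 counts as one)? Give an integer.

[bits: p,u,clk,q,v,x,r]
t=0: Δ0=0101010 Δ1=0111010 Δ2=0011010 Δ3=1010010 | 3Δ
t=1: Δ0=1010010 Δ1=1000010 | 1Δ
t=2: Δ0=1000010 Δ1=1010010 | 1Δ

3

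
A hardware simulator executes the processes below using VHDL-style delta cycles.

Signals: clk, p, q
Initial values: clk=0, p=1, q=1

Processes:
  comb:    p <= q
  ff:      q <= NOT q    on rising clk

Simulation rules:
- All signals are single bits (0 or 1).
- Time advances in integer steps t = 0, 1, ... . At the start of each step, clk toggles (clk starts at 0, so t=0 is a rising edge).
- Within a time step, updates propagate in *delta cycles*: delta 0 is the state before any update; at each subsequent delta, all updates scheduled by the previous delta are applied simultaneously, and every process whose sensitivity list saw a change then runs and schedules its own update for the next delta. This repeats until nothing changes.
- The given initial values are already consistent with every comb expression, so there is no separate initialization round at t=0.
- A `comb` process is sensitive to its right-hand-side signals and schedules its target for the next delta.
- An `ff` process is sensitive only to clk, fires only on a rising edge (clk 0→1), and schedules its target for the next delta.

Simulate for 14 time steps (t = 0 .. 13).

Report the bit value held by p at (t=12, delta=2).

t0.Δ0 clk=0 q=1 p=1
t0.Δ1 clk=1 q=1 p=1
t0.Δ2 clk=1 q=0 p=1
t0.Δ3 clk=1 q=0 p=0
t1.Δ0 clk=1 q=0 p=0
t1.Δ1 clk=0 q=0 p=0
t2.Δ0 clk=0 q=0 p=0
t2.Δ1 clk=1 q=0 p=0
t2.Δ2 clk=1 q=1 p=0
t2.Δ3 clk=1 q=1 p=1
t3.Δ0 clk=1 q=1 p=1
t3.Δ1 clk=0 q=1 p=1
t4.Δ0 clk=0 q=1 p=1
t4.Δ1 clk=1 q=1 p=1
t4.Δ2 clk=1 q=0 p=1
t4.Δ3 clk=1 q=0 p=0
t5.Δ0 clk=1 q=0 p=0
t5.Δ1 clk=0 q=0 p=0
t6.Δ0 clk=0 q=0 p=0
t6.Δ1 clk=1 q=0 p=0
t6.Δ2 clk=1 q=1 p=0
t6.Δ3 clk=1 q=1 p=1
t7.Δ0 clk=1 q=1 p=1
t7.Δ1 clk=0 q=1 p=1
t8.Δ0 clk=0 q=1 p=1
t8.Δ1 clk=1 q=1 p=1
t8.Δ2 clk=1 q=0 p=1
t8.Δ3 clk=1 q=0 p=0
t9.Δ0 clk=1 q=0 p=0
t9.Δ1 clk=0 q=0 p=0
t10.Δ0 clk=0 q=0 p=0
t10.Δ1 clk=1 q=0 p=0
t10.Δ2 clk=1 q=1 p=0
t10.Δ3 clk=1 q=1 p=1
t11.Δ0 clk=1 q=1 p=1
t11.Δ1 clk=0 q=1 p=1
t12.Δ0 clk=0 q=1 p=1
t12.Δ1 clk=1 q=1 p=1
t12.Δ2 clk=1 q=0 p=1
t12.Δ3 clk=1 q=0 p=0
t13.Δ0 clk=1 q=0 p=0
t13.Δ1 clk=0 q=0 p=0

1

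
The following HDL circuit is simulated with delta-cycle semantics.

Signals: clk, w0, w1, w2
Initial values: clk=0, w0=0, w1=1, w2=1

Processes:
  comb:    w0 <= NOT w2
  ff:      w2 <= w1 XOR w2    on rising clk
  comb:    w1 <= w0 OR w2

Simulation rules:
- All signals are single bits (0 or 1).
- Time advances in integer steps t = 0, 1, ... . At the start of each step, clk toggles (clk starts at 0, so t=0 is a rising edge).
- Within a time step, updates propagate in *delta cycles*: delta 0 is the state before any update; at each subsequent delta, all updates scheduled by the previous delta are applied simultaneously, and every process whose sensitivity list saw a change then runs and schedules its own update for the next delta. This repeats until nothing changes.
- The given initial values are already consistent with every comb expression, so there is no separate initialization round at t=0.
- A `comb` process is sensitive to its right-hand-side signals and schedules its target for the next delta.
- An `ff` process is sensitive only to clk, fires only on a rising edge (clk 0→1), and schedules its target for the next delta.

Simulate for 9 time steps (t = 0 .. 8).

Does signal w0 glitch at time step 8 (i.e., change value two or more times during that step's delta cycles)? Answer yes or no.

no

[bits: w0,w1,clk,w2]
t=0: Δ0=0101 Δ1=0111 Δ2=0110 Δ3=1010 Δ4=1110 | 4Δ
t=1: Δ0=1110 Δ1=1100 | 1Δ
t=2: Δ0=1100 Δ1=1110 Δ2=1111 Δ3=0111 | 3Δ
t=3: Δ0=0111 Δ1=0101 | 1Δ
t=4: Δ0=0101 Δ1=0111 Δ2=0110 Δ3=1010 Δ4=1110 | 4Δ
t=5: Δ0=1110 Δ1=1100 | 1Δ
t=6: Δ0=1100 Δ1=1110 Δ2=1111 Δ3=0111 | 3Δ
t=7: Δ0=0111 Δ1=0101 | 1Δ
t=8: Δ0=0101 Δ1=0111 Δ2=0110 Δ3=1010 Δ4=1110 | 4Δ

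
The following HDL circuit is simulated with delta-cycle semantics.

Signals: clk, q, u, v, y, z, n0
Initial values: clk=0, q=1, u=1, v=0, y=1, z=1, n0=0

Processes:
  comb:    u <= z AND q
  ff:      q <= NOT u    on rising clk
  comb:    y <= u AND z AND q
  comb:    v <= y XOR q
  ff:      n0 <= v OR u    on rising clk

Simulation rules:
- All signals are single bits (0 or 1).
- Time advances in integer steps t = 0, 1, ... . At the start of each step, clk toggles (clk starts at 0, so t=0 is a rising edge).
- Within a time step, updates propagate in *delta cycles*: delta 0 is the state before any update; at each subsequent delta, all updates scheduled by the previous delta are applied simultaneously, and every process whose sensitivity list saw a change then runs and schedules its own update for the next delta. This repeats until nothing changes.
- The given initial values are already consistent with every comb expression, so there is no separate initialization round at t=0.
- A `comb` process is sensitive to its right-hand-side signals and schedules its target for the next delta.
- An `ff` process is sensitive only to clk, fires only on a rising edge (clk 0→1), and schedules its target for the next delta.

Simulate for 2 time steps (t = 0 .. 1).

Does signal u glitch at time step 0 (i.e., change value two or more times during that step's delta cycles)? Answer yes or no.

no

[bits: clk,u,n0,q,z,v,y]
t=0: Δ0=0101101 Δ1=1101101 Δ2=1110101 Δ3=1010110 Δ4=1010100 | 4Δ
t=1: Δ0=1010100 Δ1=0010100 | 1Δ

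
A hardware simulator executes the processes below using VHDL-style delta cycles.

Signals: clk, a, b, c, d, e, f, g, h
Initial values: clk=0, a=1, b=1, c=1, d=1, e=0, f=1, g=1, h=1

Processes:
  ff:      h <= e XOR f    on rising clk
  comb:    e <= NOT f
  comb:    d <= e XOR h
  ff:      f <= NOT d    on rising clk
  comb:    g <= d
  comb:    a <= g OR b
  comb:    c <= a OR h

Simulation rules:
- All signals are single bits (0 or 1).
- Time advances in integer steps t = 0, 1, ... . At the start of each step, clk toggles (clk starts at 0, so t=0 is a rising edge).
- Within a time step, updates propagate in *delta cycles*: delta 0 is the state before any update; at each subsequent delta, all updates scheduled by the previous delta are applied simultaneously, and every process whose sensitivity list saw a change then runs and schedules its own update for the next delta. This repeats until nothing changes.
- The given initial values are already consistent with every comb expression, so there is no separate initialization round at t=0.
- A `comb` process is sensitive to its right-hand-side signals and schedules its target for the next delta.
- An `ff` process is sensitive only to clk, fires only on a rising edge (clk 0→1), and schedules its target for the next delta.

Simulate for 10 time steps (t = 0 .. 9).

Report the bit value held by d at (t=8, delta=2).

1

[bits: clk,g,f,h,b,d,e,c,a]
t=0: Δ0=011111011 Δ1=111111011 Δ2=110111011 Δ3=110111111 Δ4=110110111 Δ5=100110111 | 5Δ
t=1: Δ0=100110111 Δ1=000110111 | 1Δ
t=2: Δ0=000110111 Δ1=100110111 Δ2=101110111 Δ3=101110011 Δ4=101111011 Δ5=111111011 | 5Δ
t=3: Δ0=111111011 Δ1=011111011 | 1Δ
t=4: Δ0=011111011 Δ1=111111011 Δ2=110111011 Δ3=110111111 Δ4=110110111 Δ5=100110111 | 5Δ
t=5: Δ0=100110111 Δ1=000110111 | 1Δ
t=6: Δ0=000110111 Δ1=100110111 Δ2=101110111 Δ3=101110011 Δ4=101111011 Δ5=111111011 | 5Δ
t=7: Δ0=111111011 Δ1=011111011 | 1Δ
t=8: Δ0=011111011 Δ1=111111011 Δ2=110111011 Δ3=110111111 Δ4=110110111 Δ5=100110111 | 5Δ
t=9: Δ0=100110111 Δ1=000110111 | 1Δ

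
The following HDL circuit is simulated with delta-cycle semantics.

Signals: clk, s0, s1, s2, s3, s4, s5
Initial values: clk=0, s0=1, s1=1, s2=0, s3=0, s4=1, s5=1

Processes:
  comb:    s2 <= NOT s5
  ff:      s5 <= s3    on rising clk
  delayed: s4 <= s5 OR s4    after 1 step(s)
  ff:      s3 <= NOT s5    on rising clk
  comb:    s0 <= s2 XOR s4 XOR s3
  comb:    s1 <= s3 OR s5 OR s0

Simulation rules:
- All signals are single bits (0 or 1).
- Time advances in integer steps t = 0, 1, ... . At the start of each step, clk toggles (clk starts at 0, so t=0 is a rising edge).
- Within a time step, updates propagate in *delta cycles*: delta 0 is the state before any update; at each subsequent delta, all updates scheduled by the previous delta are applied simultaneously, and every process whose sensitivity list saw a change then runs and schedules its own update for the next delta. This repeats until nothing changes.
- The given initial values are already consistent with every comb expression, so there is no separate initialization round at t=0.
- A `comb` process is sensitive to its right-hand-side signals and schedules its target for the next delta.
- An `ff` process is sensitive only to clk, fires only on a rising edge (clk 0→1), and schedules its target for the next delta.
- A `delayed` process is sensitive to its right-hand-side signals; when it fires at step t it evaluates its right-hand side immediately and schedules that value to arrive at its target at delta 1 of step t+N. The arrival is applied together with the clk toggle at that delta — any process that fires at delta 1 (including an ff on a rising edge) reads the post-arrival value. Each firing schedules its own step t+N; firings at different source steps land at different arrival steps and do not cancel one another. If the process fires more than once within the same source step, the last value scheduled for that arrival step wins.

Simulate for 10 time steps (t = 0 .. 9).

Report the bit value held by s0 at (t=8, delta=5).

0

[bits: s1,clk,s3,s2,s5,s4,s0]
t=0: Δ0=1000111 Δ1=1100111 Δ2=1100011 Δ3=1101011 Δ4=1101010 Δ5=0101010 | 5Δ
t=1: Δ0=0101010 Δ1=0001010 | 1Δ
t=2: Δ0=0001010 Δ1=0101010 Δ2=0111010 Δ3=1111011 | 3Δ
t=3: Δ0=1111011 Δ1=1011011 | 1Δ
t=4: Δ0=1011011 Δ1=1111011 Δ2=1111111 Δ3=1110111 Δ4=1110110 | 4Δ
t=5: Δ0=1110110 Δ1=1010110 | 1Δ
t=6: Δ0=1010110 Δ1=1110110 Δ2=1100110 Δ3=1100111 | 3Δ
t=7: Δ0=1100111 Δ1=1000111 | 1Δ
t=8: Δ0=1000111 Δ1=1100111 Δ2=1100011 Δ3=1101011 Δ4=1101010 Δ5=0101010 | 5Δ
t=9: Δ0=0101010 Δ1=0001010 | 1Δ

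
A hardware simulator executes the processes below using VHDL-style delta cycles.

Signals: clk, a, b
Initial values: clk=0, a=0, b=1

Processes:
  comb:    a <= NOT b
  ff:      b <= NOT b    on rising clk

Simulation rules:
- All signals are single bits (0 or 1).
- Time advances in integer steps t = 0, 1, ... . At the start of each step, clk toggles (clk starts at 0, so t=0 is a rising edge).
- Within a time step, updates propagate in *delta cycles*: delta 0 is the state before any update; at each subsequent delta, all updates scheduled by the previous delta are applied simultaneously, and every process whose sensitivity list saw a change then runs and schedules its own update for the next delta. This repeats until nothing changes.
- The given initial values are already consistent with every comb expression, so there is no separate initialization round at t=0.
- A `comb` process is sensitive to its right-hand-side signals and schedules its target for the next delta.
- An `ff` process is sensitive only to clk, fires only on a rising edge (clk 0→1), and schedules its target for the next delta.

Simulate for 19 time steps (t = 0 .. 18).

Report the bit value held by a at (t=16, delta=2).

t=0 Δ0: a=0 clk=0 b=1
  Δ1: clk:0→1
  Δ2: b:1→0
  Δ3: a:0→1
  (3Δ to stable)
t=1 Δ0: a=1 clk=1 b=0
  Δ1: clk:1→0
  (1Δ to stable)
t=2 Δ0: a=1 clk=0 b=0
  Δ1: clk:0→1
  Δ2: b:0→1
  Δ3: a:1→0
  (3Δ to stable)
t=3 Δ0: a=0 clk=1 b=1
  Δ1: clk:1→0
  (1Δ to stable)
t=4 Δ0: a=0 clk=0 b=1
  Δ1: clk:0→1
  Δ2: b:1→0
  Δ3: a:0→1
  (3Δ to stable)
t=5 Δ0: a=1 clk=1 b=0
  Δ1: clk:1→0
  (1Δ to stable)
t=6 Δ0: a=1 clk=0 b=0
  Δ1: clk:0→1
  Δ2: b:0→1
  Δ3: a:1→0
  (3Δ to stable)
t=7 Δ0: a=0 clk=1 b=1
  Δ1: clk:1→0
  (1Δ to stable)
t=8 Δ0: a=0 clk=0 b=1
  Δ1: clk:0→1
  Δ2: b:1→0
  Δ3: a:0→1
  (3Δ to stable)
t=9 Δ0: a=1 clk=1 b=0
  Δ1: clk:1→0
  (1Δ to stable)
t=10 Δ0: a=1 clk=0 b=0
  Δ1: clk:0→1
  Δ2: b:0→1
  Δ3: a:1→0
  (3Δ to stable)
t=11 Δ0: a=0 clk=1 b=1
  Δ1: clk:1→0
  (1Δ to stable)
t=12 Δ0: a=0 clk=0 b=1
  Δ1: clk:0→1
  Δ2: b:1→0
  Δ3: a:0→1
  (3Δ to stable)
t=13 Δ0: a=1 clk=1 b=0
  Δ1: clk:1→0
  (1Δ to stable)
t=14 Δ0: a=1 clk=0 b=0
  Δ1: clk:0→1
  Δ2: b:0→1
  Δ3: a:1→0
  (3Δ to stable)
t=15 Δ0: a=0 clk=1 b=1
  Δ1: clk:1→0
  (1Δ to stable)
t=16 Δ0: a=0 clk=0 b=1
  Δ1: clk:0→1
  Δ2: b:1→0
  Δ3: a:0→1
  (3Δ to stable)
t=17 Δ0: a=1 clk=1 b=0
  Δ1: clk:1→0
  (1Δ to stable)
t=18 Δ0: a=1 clk=0 b=0
  Δ1: clk:0→1
  Δ2: b:0→1
  Δ3: a:1→0
  (3Δ to stable)

0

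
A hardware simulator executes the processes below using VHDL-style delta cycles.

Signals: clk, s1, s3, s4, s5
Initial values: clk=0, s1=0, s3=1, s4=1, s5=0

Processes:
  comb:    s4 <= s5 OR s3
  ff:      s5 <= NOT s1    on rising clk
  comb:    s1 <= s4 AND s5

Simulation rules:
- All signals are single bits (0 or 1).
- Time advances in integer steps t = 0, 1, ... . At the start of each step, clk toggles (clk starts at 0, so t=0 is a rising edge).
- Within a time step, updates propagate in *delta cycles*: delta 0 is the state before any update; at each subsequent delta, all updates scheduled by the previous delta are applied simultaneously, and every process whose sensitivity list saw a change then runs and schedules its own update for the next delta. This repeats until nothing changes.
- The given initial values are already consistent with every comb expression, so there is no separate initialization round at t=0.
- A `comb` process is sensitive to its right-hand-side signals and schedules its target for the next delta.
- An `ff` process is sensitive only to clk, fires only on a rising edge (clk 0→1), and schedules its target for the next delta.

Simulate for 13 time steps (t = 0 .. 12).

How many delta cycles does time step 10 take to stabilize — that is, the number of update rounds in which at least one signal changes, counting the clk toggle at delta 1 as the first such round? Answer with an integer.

[bits: s1,clk,s3,s5,s4]
t=0: Δ0=00101 Δ1=01101 Δ2=01111 Δ3=11111 | 3Δ
t=1: Δ0=11111 Δ1=10111 | 1Δ
t=2: Δ0=10111 Δ1=11111 Δ2=11101 Δ3=01101 | 3Δ
t=3: Δ0=01101 Δ1=00101 | 1Δ
t=4: Δ0=00101 Δ1=01101 Δ2=01111 Δ3=11111 | 3Δ
t=5: Δ0=11111 Δ1=10111 | 1Δ
t=6: Δ0=10111 Δ1=11111 Δ2=11101 Δ3=01101 | 3Δ
t=7: Δ0=01101 Δ1=00101 | 1Δ
t=8: Δ0=00101 Δ1=01101 Δ2=01111 Δ3=11111 | 3Δ
t=9: Δ0=11111 Δ1=10111 | 1Δ
t=10: Δ0=10111 Δ1=11111 Δ2=11101 Δ3=01101 | 3Δ
t=11: Δ0=01101 Δ1=00101 | 1Δ
t=12: Δ0=00101 Δ1=01101 Δ2=01111 Δ3=11111 | 3Δ

3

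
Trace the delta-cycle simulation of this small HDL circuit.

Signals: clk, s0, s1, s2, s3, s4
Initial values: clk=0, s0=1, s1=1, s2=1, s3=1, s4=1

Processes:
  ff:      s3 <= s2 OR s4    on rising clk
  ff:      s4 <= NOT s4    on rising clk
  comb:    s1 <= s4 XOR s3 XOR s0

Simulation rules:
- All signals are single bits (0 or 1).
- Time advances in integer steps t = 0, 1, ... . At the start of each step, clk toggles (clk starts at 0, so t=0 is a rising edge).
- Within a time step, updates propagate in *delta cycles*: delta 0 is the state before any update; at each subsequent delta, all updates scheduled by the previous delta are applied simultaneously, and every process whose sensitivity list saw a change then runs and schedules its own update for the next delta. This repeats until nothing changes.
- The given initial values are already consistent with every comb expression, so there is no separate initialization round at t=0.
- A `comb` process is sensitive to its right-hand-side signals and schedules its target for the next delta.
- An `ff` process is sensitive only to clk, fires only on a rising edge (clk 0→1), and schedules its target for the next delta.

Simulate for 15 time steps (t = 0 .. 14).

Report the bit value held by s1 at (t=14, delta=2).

0

[bits: s2,s4,s1,s3,s0,clk]
t=0: Δ0=111110 Δ1=111111 Δ2=101111 Δ3=100111 | 3Δ
t=1: Δ0=100111 Δ1=100110 | 1Δ
t=2: Δ0=100110 Δ1=100111 Δ2=110111 Δ3=111111 | 3Δ
t=3: Δ0=111111 Δ1=111110 | 1Δ
t=4: Δ0=111110 Δ1=111111 Δ2=101111 Δ3=100111 | 3Δ
t=5: Δ0=100111 Δ1=100110 | 1Δ
t=6: Δ0=100110 Δ1=100111 Δ2=110111 Δ3=111111 | 3Δ
t=7: Δ0=111111 Δ1=111110 | 1Δ
t=8: Δ0=111110 Δ1=111111 Δ2=101111 Δ3=100111 | 3Δ
t=9: Δ0=100111 Δ1=100110 | 1Δ
t=10: Δ0=100110 Δ1=100111 Δ2=110111 Δ3=111111 | 3Δ
t=11: Δ0=111111 Δ1=111110 | 1Δ
t=12: Δ0=111110 Δ1=111111 Δ2=101111 Δ3=100111 | 3Δ
t=13: Δ0=100111 Δ1=100110 | 1Δ
t=14: Δ0=100110 Δ1=100111 Δ2=110111 Δ3=111111 | 3Δ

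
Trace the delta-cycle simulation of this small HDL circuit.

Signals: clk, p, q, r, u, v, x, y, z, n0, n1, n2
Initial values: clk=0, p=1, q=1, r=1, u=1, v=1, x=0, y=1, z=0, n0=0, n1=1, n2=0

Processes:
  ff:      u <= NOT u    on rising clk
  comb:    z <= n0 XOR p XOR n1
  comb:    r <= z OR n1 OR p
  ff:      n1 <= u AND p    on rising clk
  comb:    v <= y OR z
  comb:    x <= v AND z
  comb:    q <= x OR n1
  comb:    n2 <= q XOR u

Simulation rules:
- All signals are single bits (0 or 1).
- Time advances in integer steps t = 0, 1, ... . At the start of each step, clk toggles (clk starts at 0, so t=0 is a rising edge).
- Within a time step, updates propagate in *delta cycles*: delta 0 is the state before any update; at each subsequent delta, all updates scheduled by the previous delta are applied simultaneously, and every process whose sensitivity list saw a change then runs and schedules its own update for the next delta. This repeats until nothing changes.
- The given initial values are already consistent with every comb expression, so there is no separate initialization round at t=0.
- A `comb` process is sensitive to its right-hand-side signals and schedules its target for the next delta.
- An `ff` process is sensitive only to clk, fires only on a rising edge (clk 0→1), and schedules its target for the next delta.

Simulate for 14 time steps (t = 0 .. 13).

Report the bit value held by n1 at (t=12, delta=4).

1

t0.Δ0 u=1 x=0 y=1 n1=1 n2=0 n0=0 p=1 z=0 clk=0 r=1 v=1 q=1
t0.Δ1 u=1 x=0 y=1 n1=1 n2=0 n0=0 p=1 z=0 clk=1 r=1 v=1 q=1
t0.Δ2 u=0 x=0 y=1 n1=1 n2=0 n0=0 p=1 z=0 clk=1 r=1 v=1 q=1
t0.Δ3 u=0 x=0 y=1 n1=1 n2=1 n0=0 p=1 z=0 clk=1 r=1 v=1 q=1
t1.Δ0 u=0 x=0 y=1 n1=1 n2=1 n0=0 p=1 z=0 clk=1 r=1 v=1 q=1
t1.Δ1 u=0 x=0 y=1 n1=1 n2=1 n0=0 p=1 z=0 clk=0 r=1 v=1 q=1
t2.Δ0 u=0 x=0 y=1 n1=1 n2=1 n0=0 p=1 z=0 clk=0 r=1 v=1 q=1
t2.Δ1 u=0 x=0 y=1 n1=1 n2=1 n0=0 p=1 z=0 clk=1 r=1 v=1 q=1
t2.Δ2 u=1 x=0 y=1 n1=0 n2=1 n0=0 p=1 z=0 clk=1 r=1 v=1 q=1
t2.Δ3 u=1 x=0 y=1 n1=0 n2=0 n0=0 p=1 z=1 clk=1 r=1 v=1 q=0
t2.Δ4 u=1 x=1 y=1 n1=0 n2=1 n0=0 p=1 z=1 clk=1 r=1 v=1 q=0
t2.Δ5 u=1 x=1 y=1 n1=0 n2=1 n0=0 p=1 z=1 clk=1 r=1 v=1 q=1
t2.Δ6 u=1 x=1 y=1 n1=0 n2=0 n0=0 p=1 z=1 clk=1 r=1 v=1 q=1
t3.Δ0 u=1 x=1 y=1 n1=0 n2=0 n0=0 p=1 z=1 clk=1 r=1 v=1 q=1
t3.Δ1 u=1 x=1 y=1 n1=0 n2=0 n0=0 p=1 z=1 clk=0 r=1 v=1 q=1
t4.Δ0 u=1 x=1 y=1 n1=0 n2=0 n0=0 p=1 z=1 clk=0 r=1 v=1 q=1
t4.Δ1 u=1 x=1 y=1 n1=0 n2=0 n0=0 p=1 z=1 clk=1 r=1 v=1 q=1
t4.Δ2 u=0 x=1 y=1 n1=1 n2=0 n0=0 p=1 z=1 clk=1 r=1 v=1 q=1
t4.Δ3 u=0 x=1 y=1 n1=1 n2=1 n0=0 p=1 z=0 clk=1 r=1 v=1 q=1
t4.Δ4 u=0 x=0 y=1 n1=1 n2=1 n0=0 p=1 z=0 clk=1 r=1 v=1 q=1
t5.Δ0 u=0 x=0 y=1 n1=1 n2=1 n0=0 p=1 z=0 clk=1 r=1 v=1 q=1
t5.Δ1 u=0 x=0 y=1 n1=1 n2=1 n0=0 p=1 z=0 clk=0 r=1 v=1 q=1
t6.Δ0 u=0 x=0 y=1 n1=1 n2=1 n0=0 p=1 z=0 clk=0 r=1 v=1 q=1
t6.Δ1 u=0 x=0 y=1 n1=1 n2=1 n0=0 p=1 z=0 clk=1 r=1 v=1 q=1
t6.Δ2 u=1 x=0 y=1 n1=0 n2=1 n0=0 p=1 z=0 clk=1 r=1 v=1 q=1
t6.Δ3 u=1 x=0 y=1 n1=0 n2=0 n0=0 p=1 z=1 clk=1 r=1 v=1 q=0
t6.Δ4 u=1 x=1 y=1 n1=0 n2=1 n0=0 p=1 z=1 clk=1 r=1 v=1 q=0
t6.Δ5 u=1 x=1 y=1 n1=0 n2=1 n0=0 p=1 z=1 clk=1 r=1 v=1 q=1
t6.Δ6 u=1 x=1 y=1 n1=0 n2=0 n0=0 p=1 z=1 clk=1 r=1 v=1 q=1
t7.Δ0 u=1 x=1 y=1 n1=0 n2=0 n0=0 p=1 z=1 clk=1 r=1 v=1 q=1
t7.Δ1 u=1 x=1 y=1 n1=0 n2=0 n0=0 p=1 z=1 clk=0 r=1 v=1 q=1
t8.Δ0 u=1 x=1 y=1 n1=0 n2=0 n0=0 p=1 z=1 clk=0 r=1 v=1 q=1
t8.Δ1 u=1 x=1 y=1 n1=0 n2=0 n0=0 p=1 z=1 clk=1 r=1 v=1 q=1
t8.Δ2 u=0 x=1 y=1 n1=1 n2=0 n0=0 p=1 z=1 clk=1 r=1 v=1 q=1
t8.Δ3 u=0 x=1 y=1 n1=1 n2=1 n0=0 p=1 z=0 clk=1 r=1 v=1 q=1
t8.Δ4 u=0 x=0 y=1 n1=1 n2=1 n0=0 p=1 z=0 clk=1 r=1 v=1 q=1
t9.Δ0 u=0 x=0 y=1 n1=1 n2=1 n0=0 p=1 z=0 clk=1 r=1 v=1 q=1
t9.Δ1 u=0 x=0 y=1 n1=1 n2=1 n0=0 p=1 z=0 clk=0 r=1 v=1 q=1
t10.Δ0 u=0 x=0 y=1 n1=1 n2=1 n0=0 p=1 z=0 clk=0 r=1 v=1 q=1
t10.Δ1 u=0 x=0 y=1 n1=1 n2=1 n0=0 p=1 z=0 clk=1 r=1 v=1 q=1
t10.Δ2 u=1 x=0 y=1 n1=0 n2=1 n0=0 p=1 z=0 clk=1 r=1 v=1 q=1
t10.Δ3 u=1 x=0 y=1 n1=0 n2=0 n0=0 p=1 z=1 clk=1 r=1 v=1 q=0
t10.Δ4 u=1 x=1 y=1 n1=0 n2=1 n0=0 p=1 z=1 clk=1 r=1 v=1 q=0
t10.Δ5 u=1 x=1 y=1 n1=0 n2=1 n0=0 p=1 z=1 clk=1 r=1 v=1 q=1
t10.Δ6 u=1 x=1 y=1 n1=0 n2=0 n0=0 p=1 z=1 clk=1 r=1 v=1 q=1
t11.Δ0 u=1 x=1 y=1 n1=0 n2=0 n0=0 p=1 z=1 clk=1 r=1 v=1 q=1
t11.Δ1 u=1 x=1 y=1 n1=0 n2=0 n0=0 p=1 z=1 clk=0 r=1 v=1 q=1
t12.Δ0 u=1 x=1 y=1 n1=0 n2=0 n0=0 p=1 z=1 clk=0 r=1 v=1 q=1
t12.Δ1 u=1 x=1 y=1 n1=0 n2=0 n0=0 p=1 z=1 clk=1 r=1 v=1 q=1
t12.Δ2 u=0 x=1 y=1 n1=1 n2=0 n0=0 p=1 z=1 clk=1 r=1 v=1 q=1
t12.Δ3 u=0 x=1 y=1 n1=1 n2=1 n0=0 p=1 z=0 clk=1 r=1 v=1 q=1
t12.Δ4 u=0 x=0 y=1 n1=1 n2=1 n0=0 p=1 z=0 clk=1 r=1 v=1 q=1
t13.Δ0 u=0 x=0 y=1 n1=1 n2=1 n0=0 p=1 z=0 clk=1 r=1 v=1 q=1
t13.Δ1 u=0 x=0 y=1 n1=1 n2=1 n0=0 p=1 z=0 clk=0 r=1 v=1 q=1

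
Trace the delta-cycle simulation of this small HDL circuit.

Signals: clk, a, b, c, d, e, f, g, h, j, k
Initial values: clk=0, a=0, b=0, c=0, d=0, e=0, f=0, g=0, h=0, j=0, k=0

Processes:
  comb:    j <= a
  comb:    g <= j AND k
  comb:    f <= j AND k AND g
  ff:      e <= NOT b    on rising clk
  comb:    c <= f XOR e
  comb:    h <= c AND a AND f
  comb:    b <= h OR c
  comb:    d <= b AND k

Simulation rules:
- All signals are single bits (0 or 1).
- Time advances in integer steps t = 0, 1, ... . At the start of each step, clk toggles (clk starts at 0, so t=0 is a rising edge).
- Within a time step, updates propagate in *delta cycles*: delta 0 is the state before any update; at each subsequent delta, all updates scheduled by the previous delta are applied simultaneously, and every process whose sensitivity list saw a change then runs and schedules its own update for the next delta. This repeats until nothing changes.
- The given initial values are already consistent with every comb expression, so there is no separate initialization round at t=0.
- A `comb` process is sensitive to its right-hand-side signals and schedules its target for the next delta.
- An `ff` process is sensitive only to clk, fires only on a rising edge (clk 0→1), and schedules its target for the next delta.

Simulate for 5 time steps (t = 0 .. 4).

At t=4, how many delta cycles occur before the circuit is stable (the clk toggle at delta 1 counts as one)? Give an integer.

[bits: clk,d,f,k,b,e,g,h,j,c,a]
t=0: Δ0=00000000000 Δ1=10000000000 Δ2=10000100000 Δ3=10000100010 Δ4=10001100010 | 4Δ
t=1: Δ0=10001100010 Δ1=00001100010 | 1Δ
t=2: Δ0=00001100010 Δ1=10001100010 Δ2=10001000010 Δ3=10001000000 Δ4=10000000000 | 4Δ
t=3: Δ0=10000000000 Δ1=00000000000 | 1Δ
t=4: Δ0=00000000000 Δ1=10000000000 Δ2=10000100000 Δ3=10000100010 Δ4=10001100010 | 4Δ

4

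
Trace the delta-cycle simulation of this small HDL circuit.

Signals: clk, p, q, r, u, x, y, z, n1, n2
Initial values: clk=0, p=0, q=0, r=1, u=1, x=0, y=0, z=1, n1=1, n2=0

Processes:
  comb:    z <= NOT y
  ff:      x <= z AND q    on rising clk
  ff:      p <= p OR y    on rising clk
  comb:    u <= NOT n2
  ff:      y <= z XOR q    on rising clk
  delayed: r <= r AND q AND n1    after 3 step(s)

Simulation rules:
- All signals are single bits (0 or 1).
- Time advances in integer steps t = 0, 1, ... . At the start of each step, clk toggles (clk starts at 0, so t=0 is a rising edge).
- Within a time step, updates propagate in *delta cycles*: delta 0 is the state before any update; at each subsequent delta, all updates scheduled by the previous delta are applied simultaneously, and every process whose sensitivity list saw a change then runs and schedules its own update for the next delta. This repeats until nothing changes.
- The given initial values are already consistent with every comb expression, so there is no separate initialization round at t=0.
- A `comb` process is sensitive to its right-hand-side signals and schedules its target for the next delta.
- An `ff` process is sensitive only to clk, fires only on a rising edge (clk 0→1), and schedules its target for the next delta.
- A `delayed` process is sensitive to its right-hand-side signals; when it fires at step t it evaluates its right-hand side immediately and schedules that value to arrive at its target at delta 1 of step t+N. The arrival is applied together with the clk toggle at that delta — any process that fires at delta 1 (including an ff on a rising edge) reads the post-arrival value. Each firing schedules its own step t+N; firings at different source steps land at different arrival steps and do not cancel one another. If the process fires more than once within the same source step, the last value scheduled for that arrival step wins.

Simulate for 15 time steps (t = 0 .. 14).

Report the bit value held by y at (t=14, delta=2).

0

t=0 Δ0: p=0 u=1 q=0 clk=0 n1=1 y=0 n2=0 z=1 x=0 r=1
  Δ1: clk:0→1
  Δ2: y:0→1
  Δ3: z:1→0
  (3Δ to stable)
t=1 Δ0: p=0 u=1 q=0 clk=1 n1=1 y=1 n2=0 z=0 x=0 r=1
  Δ1: clk:1→0
  (1Δ to stable)
t=2 Δ0: p=0 u=1 q=0 clk=0 n1=1 y=1 n2=0 z=0 x=0 r=1
  Δ1: clk:0→1
  Δ2: p:0→1, y:1→0
  Δ3: z:0→1
  (3Δ to stable)
t=3 Δ0: p=1 u=1 q=0 clk=1 n1=1 y=0 n2=0 z=1 x=0 r=1
  Δ1: clk:1→0
  (1Δ to stable)
t=4 Δ0: p=1 u=1 q=0 clk=0 n1=1 y=0 n2=0 z=1 x=0 r=1
  Δ1: clk:0→1
  Δ2: y:0→1
  Δ3: z:1→0
  (3Δ to stable)
t=5 Δ0: p=1 u=1 q=0 clk=1 n1=1 y=1 n2=0 z=0 x=0 r=1
  Δ1: clk:1→0
  (1Δ to stable)
t=6 Δ0: p=1 u=1 q=0 clk=0 n1=1 y=1 n2=0 z=0 x=0 r=1
  Δ1: clk:0→1
  Δ2: y:1→0
  Δ3: z:0→1
  (3Δ to stable)
t=7 Δ0: p=1 u=1 q=0 clk=1 n1=1 y=0 n2=0 z=1 x=0 r=1
  Δ1: clk:1→0
  (1Δ to stable)
t=8 Δ0: p=1 u=1 q=0 clk=0 n1=1 y=0 n2=0 z=1 x=0 r=1
  Δ1: clk:0→1
  Δ2: y:0→1
  Δ3: z:1→0
  (3Δ to stable)
t=9 Δ0: p=1 u=1 q=0 clk=1 n1=1 y=1 n2=0 z=0 x=0 r=1
  Δ1: clk:1→0
  (1Δ to stable)
t=10 Δ0: p=1 u=1 q=0 clk=0 n1=1 y=1 n2=0 z=0 x=0 r=1
  Δ1: clk:0→1
  Δ2: y:1→0
  Δ3: z:0→1
  (3Δ to stable)
t=11 Δ0: p=1 u=1 q=0 clk=1 n1=1 y=0 n2=0 z=1 x=0 r=1
  Δ1: clk:1→0
  (1Δ to stable)
t=12 Δ0: p=1 u=1 q=0 clk=0 n1=1 y=0 n2=0 z=1 x=0 r=1
  Δ1: clk:0→1
  Δ2: y:0→1
  Δ3: z:1→0
  (3Δ to stable)
t=13 Δ0: p=1 u=1 q=0 clk=1 n1=1 y=1 n2=0 z=0 x=0 r=1
  Δ1: clk:1→0
  (1Δ to stable)
t=14 Δ0: p=1 u=1 q=0 clk=0 n1=1 y=1 n2=0 z=0 x=0 r=1
  Δ1: clk:0→1
  Δ2: y:1→0
  Δ3: z:0→1
  (3Δ to stable)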